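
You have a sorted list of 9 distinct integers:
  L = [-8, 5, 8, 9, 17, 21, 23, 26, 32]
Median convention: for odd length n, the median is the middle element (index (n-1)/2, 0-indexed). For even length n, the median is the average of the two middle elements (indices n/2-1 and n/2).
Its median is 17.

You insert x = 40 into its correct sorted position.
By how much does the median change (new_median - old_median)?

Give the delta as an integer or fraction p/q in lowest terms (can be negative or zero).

Old median = 17
After inserting x = 40: new sorted = [-8, 5, 8, 9, 17, 21, 23, 26, 32, 40]
New median = 19
Delta = 19 - 17 = 2

Answer: 2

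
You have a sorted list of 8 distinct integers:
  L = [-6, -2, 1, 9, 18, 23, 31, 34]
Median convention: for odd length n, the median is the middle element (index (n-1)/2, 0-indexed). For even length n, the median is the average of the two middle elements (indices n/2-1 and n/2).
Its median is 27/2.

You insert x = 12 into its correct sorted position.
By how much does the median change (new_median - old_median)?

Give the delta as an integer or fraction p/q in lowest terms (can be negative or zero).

Old median = 27/2
After inserting x = 12: new sorted = [-6, -2, 1, 9, 12, 18, 23, 31, 34]
New median = 12
Delta = 12 - 27/2 = -3/2

Answer: -3/2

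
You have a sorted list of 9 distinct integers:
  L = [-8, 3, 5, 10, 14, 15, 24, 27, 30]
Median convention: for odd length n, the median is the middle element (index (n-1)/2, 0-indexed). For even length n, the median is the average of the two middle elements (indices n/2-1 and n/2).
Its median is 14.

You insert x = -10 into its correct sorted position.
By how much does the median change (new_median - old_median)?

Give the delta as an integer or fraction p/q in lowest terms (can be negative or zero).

Answer: -2

Derivation:
Old median = 14
After inserting x = -10: new sorted = [-10, -8, 3, 5, 10, 14, 15, 24, 27, 30]
New median = 12
Delta = 12 - 14 = -2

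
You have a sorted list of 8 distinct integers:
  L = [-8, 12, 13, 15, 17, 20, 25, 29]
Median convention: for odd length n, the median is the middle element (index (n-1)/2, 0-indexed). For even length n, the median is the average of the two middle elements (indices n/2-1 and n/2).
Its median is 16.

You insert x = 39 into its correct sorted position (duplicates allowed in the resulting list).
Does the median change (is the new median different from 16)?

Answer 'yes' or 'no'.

Answer: yes

Derivation:
Old median = 16
Insert x = 39
New median = 17
Changed? yes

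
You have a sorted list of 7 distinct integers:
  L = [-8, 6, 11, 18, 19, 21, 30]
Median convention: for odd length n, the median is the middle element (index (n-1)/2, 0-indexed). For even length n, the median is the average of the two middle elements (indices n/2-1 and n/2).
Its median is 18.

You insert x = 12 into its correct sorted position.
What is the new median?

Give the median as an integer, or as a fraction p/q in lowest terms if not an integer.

Old list (sorted, length 7): [-8, 6, 11, 18, 19, 21, 30]
Old median = 18
Insert x = 12
Old length odd (7). Middle was index 3 = 18.
New length even (8). New median = avg of two middle elements.
x = 12: 3 elements are < x, 4 elements are > x.
New sorted list: [-8, 6, 11, 12, 18, 19, 21, 30]
New median = 15

Answer: 15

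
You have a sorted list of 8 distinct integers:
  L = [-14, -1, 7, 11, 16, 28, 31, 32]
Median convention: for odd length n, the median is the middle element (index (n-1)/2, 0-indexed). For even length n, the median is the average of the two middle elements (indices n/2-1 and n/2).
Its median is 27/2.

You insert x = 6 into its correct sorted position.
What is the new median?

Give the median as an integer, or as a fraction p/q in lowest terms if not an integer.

Old list (sorted, length 8): [-14, -1, 7, 11, 16, 28, 31, 32]
Old median = 27/2
Insert x = 6
Old length even (8). Middle pair: indices 3,4 = 11,16.
New length odd (9). New median = single middle element.
x = 6: 2 elements are < x, 6 elements are > x.
New sorted list: [-14, -1, 6, 7, 11, 16, 28, 31, 32]
New median = 11

Answer: 11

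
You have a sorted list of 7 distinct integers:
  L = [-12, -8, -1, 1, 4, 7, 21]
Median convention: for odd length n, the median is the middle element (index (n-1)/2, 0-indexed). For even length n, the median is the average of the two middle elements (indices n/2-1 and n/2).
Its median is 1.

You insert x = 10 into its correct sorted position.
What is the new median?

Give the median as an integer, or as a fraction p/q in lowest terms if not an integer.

Old list (sorted, length 7): [-12, -8, -1, 1, 4, 7, 21]
Old median = 1
Insert x = 10
Old length odd (7). Middle was index 3 = 1.
New length even (8). New median = avg of two middle elements.
x = 10: 6 elements are < x, 1 elements are > x.
New sorted list: [-12, -8, -1, 1, 4, 7, 10, 21]
New median = 5/2

Answer: 5/2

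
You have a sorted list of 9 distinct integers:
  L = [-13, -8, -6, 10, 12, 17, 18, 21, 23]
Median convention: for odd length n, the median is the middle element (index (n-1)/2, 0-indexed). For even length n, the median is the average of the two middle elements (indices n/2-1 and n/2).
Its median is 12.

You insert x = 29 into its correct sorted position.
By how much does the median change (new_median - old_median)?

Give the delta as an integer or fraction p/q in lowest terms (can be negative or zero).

Answer: 5/2

Derivation:
Old median = 12
After inserting x = 29: new sorted = [-13, -8, -6, 10, 12, 17, 18, 21, 23, 29]
New median = 29/2
Delta = 29/2 - 12 = 5/2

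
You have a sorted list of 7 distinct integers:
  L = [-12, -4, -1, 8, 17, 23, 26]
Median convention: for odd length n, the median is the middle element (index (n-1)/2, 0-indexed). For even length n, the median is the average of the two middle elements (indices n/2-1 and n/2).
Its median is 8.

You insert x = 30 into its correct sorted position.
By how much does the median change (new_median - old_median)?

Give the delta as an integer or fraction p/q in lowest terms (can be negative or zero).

Answer: 9/2

Derivation:
Old median = 8
After inserting x = 30: new sorted = [-12, -4, -1, 8, 17, 23, 26, 30]
New median = 25/2
Delta = 25/2 - 8 = 9/2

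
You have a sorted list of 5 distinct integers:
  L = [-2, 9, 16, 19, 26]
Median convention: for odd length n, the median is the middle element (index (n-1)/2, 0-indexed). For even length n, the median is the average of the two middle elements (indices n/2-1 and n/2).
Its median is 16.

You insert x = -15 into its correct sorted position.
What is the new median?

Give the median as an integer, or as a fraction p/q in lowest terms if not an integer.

Old list (sorted, length 5): [-2, 9, 16, 19, 26]
Old median = 16
Insert x = -15
Old length odd (5). Middle was index 2 = 16.
New length even (6). New median = avg of two middle elements.
x = -15: 0 elements are < x, 5 elements are > x.
New sorted list: [-15, -2, 9, 16, 19, 26]
New median = 25/2

Answer: 25/2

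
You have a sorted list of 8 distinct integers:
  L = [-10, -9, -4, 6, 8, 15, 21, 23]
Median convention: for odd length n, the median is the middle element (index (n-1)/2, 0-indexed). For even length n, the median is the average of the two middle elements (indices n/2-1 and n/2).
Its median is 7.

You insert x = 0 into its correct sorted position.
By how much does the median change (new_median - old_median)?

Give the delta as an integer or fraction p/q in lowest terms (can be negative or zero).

Old median = 7
After inserting x = 0: new sorted = [-10, -9, -4, 0, 6, 8, 15, 21, 23]
New median = 6
Delta = 6 - 7 = -1

Answer: -1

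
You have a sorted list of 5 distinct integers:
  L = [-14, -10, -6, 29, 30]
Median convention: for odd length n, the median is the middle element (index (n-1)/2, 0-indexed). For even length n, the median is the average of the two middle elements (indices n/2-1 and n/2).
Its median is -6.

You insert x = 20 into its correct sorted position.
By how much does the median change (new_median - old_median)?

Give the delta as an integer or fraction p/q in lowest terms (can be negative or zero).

Old median = -6
After inserting x = 20: new sorted = [-14, -10, -6, 20, 29, 30]
New median = 7
Delta = 7 - -6 = 13

Answer: 13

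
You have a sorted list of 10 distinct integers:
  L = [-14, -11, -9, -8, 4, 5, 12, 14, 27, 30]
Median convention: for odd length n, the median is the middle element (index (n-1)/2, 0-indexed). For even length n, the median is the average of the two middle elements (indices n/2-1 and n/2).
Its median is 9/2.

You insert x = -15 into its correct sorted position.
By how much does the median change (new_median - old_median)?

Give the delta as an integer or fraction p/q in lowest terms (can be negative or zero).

Answer: -1/2

Derivation:
Old median = 9/2
After inserting x = -15: new sorted = [-15, -14, -11, -9, -8, 4, 5, 12, 14, 27, 30]
New median = 4
Delta = 4 - 9/2 = -1/2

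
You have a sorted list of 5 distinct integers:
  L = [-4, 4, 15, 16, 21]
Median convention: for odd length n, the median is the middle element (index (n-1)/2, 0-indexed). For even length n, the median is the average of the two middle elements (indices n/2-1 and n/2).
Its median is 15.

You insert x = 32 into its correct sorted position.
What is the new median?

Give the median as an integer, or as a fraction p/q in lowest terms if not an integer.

Old list (sorted, length 5): [-4, 4, 15, 16, 21]
Old median = 15
Insert x = 32
Old length odd (5). Middle was index 2 = 15.
New length even (6). New median = avg of two middle elements.
x = 32: 5 elements are < x, 0 elements are > x.
New sorted list: [-4, 4, 15, 16, 21, 32]
New median = 31/2

Answer: 31/2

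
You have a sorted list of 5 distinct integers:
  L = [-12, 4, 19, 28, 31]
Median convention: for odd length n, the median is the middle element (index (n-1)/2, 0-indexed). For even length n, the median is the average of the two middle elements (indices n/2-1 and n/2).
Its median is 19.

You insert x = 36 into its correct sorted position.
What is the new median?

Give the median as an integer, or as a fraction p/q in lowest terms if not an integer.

Old list (sorted, length 5): [-12, 4, 19, 28, 31]
Old median = 19
Insert x = 36
Old length odd (5). Middle was index 2 = 19.
New length even (6). New median = avg of two middle elements.
x = 36: 5 elements are < x, 0 elements are > x.
New sorted list: [-12, 4, 19, 28, 31, 36]
New median = 47/2

Answer: 47/2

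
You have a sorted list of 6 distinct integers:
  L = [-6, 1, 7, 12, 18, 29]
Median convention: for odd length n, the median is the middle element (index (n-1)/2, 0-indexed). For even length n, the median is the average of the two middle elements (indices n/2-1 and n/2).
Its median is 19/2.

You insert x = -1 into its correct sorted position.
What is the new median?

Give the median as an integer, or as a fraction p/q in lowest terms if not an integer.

Answer: 7

Derivation:
Old list (sorted, length 6): [-6, 1, 7, 12, 18, 29]
Old median = 19/2
Insert x = -1
Old length even (6). Middle pair: indices 2,3 = 7,12.
New length odd (7). New median = single middle element.
x = -1: 1 elements are < x, 5 elements are > x.
New sorted list: [-6, -1, 1, 7, 12, 18, 29]
New median = 7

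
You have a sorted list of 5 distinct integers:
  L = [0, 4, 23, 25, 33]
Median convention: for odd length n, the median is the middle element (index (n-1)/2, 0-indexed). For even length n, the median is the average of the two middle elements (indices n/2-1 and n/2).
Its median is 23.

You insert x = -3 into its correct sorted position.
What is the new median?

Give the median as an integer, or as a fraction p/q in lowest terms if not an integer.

Old list (sorted, length 5): [0, 4, 23, 25, 33]
Old median = 23
Insert x = -3
Old length odd (5). Middle was index 2 = 23.
New length even (6). New median = avg of two middle elements.
x = -3: 0 elements are < x, 5 elements are > x.
New sorted list: [-3, 0, 4, 23, 25, 33]
New median = 27/2

Answer: 27/2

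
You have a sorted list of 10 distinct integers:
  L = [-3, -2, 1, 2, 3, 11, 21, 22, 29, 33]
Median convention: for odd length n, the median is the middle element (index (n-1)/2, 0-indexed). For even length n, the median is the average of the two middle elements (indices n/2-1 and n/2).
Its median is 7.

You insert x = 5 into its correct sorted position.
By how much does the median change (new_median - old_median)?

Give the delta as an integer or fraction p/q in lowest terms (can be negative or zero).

Old median = 7
After inserting x = 5: new sorted = [-3, -2, 1, 2, 3, 5, 11, 21, 22, 29, 33]
New median = 5
Delta = 5 - 7 = -2

Answer: -2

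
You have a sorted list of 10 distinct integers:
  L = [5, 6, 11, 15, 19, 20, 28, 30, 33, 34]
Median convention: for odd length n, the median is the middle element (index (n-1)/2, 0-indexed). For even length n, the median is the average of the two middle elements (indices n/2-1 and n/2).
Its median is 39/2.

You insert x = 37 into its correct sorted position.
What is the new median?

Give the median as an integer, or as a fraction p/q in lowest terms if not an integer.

Old list (sorted, length 10): [5, 6, 11, 15, 19, 20, 28, 30, 33, 34]
Old median = 39/2
Insert x = 37
Old length even (10). Middle pair: indices 4,5 = 19,20.
New length odd (11). New median = single middle element.
x = 37: 10 elements are < x, 0 elements are > x.
New sorted list: [5, 6, 11, 15, 19, 20, 28, 30, 33, 34, 37]
New median = 20

Answer: 20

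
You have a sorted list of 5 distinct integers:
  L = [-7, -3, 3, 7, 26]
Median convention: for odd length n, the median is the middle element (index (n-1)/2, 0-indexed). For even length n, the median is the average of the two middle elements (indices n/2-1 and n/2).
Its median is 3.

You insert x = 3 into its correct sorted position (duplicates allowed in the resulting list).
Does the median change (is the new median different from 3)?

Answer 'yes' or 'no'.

Answer: no

Derivation:
Old median = 3
Insert x = 3
New median = 3
Changed? no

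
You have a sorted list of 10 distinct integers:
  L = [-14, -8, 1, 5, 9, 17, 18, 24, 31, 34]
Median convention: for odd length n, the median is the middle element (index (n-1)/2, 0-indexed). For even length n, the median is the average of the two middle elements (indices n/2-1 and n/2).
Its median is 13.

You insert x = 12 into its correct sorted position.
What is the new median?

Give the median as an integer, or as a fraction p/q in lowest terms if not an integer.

Answer: 12

Derivation:
Old list (sorted, length 10): [-14, -8, 1, 5, 9, 17, 18, 24, 31, 34]
Old median = 13
Insert x = 12
Old length even (10). Middle pair: indices 4,5 = 9,17.
New length odd (11). New median = single middle element.
x = 12: 5 elements are < x, 5 elements are > x.
New sorted list: [-14, -8, 1, 5, 9, 12, 17, 18, 24, 31, 34]
New median = 12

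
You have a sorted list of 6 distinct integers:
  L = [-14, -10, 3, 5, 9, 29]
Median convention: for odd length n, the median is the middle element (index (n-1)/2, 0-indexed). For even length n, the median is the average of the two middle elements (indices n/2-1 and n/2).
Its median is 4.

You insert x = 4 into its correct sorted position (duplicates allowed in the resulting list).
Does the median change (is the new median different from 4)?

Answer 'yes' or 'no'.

Answer: no

Derivation:
Old median = 4
Insert x = 4
New median = 4
Changed? no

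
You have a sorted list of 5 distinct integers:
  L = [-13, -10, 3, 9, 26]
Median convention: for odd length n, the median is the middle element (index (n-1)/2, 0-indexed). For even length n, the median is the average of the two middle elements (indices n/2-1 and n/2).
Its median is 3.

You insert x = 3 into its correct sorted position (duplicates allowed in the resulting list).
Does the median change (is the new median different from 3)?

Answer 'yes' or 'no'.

Answer: no

Derivation:
Old median = 3
Insert x = 3
New median = 3
Changed? no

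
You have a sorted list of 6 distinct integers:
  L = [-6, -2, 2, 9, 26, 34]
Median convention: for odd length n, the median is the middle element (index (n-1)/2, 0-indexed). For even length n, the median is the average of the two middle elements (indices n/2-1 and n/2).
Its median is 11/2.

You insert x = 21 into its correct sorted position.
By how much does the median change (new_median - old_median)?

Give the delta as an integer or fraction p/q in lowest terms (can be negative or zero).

Answer: 7/2

Derivation:
Old median = 11/2
After inserting x = 21: new sorted = [-6, -2, 2, 9, 21, 26, 34]
New median = 9
Delta = 9 - 11/2 = 7/2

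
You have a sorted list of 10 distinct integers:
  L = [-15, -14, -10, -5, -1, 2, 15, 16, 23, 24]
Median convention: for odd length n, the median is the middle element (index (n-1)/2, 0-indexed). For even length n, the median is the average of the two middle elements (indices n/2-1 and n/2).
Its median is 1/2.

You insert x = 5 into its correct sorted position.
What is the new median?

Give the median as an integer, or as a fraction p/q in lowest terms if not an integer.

Answer: 2

Derivation:
Old list (sorted, length 10): [-15, -14, -10, -5, -1, 2, 15, 16, 23, 24]
Old median = 1/2
Insert x = 5
Old length even (10). Middle pair: indices 4,5 = -1,2.
New length odd (11). New median = single middle element.
x = 5: 6 elements are < x, 4 elements are > x.
New sorted list: [-15, -14, -10, -5, -1, 2, 5, 15, 16, 23, 24]
New median = 2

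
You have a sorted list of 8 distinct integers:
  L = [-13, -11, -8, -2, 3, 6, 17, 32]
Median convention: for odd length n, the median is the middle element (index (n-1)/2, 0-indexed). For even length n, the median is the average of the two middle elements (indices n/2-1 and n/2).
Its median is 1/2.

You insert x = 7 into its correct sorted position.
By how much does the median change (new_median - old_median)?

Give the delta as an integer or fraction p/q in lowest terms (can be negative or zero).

Old median = 1/2
After inserting x = 7: new sorted = [-13, -11, -8, -2, 3, 6, 7, 17, 32]
New median = 3
Delta = 3 - 1/2 = 5/2

Answer: 5/2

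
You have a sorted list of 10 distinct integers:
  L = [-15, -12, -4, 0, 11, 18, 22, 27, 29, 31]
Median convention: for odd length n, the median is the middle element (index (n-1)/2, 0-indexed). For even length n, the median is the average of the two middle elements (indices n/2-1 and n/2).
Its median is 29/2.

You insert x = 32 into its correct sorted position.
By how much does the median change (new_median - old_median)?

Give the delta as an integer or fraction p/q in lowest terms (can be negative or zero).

Answer: 7/2

Derivation:
Old median = 29/2
After inserting x = 32: new sorted = [-15, -12, -4, 0, 11, 18, 22, 27, 29, 31, 32]
New median = 18
Delta = 18 - 29/2 = 7/2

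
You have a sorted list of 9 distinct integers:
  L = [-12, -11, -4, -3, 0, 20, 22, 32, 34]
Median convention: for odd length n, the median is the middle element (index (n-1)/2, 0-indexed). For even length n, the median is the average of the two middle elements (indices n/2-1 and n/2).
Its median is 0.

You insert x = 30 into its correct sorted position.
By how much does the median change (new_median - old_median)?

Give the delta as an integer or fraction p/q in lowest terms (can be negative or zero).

Answer: 10

Derivation:
Old median = 0
After inserting x = 30: new sorted = [-12, -11, -4, -3, 0, 20, 22, 30, 32, 34]
New median = 10
Delta = 10 - 0 = 10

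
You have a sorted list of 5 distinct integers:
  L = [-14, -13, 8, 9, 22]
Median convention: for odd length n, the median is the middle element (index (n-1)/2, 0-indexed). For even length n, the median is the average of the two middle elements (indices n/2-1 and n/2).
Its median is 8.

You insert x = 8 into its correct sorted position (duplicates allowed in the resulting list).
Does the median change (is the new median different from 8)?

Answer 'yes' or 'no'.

Answer: no

Derivation:
Old median = 8
Insert x = 8
New median = 8
Changed? no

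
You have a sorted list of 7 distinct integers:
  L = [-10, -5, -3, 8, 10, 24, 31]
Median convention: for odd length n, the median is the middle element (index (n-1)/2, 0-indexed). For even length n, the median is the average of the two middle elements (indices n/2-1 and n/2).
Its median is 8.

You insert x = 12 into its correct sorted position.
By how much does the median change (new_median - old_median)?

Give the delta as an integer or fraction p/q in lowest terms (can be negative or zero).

Answer: 1

Derivation:
Old median = 8
After inserting x = 12: new sorted = [-10, -5, -3, 8, 10, 12, 24, 31]
New median = 9
Delta = 9 - 8 = 1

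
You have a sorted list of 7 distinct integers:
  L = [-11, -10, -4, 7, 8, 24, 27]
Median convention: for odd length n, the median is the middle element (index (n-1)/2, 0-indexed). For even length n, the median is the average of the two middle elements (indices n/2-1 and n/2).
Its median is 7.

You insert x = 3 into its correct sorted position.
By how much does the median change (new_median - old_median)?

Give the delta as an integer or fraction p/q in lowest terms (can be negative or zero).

Old median = 7
After inserting x = 3: new sorted = [-11, -10, -4, 3, 7, 8, 24, 27]
New median = 5
Delta = 5 - 7 = -2

Answer: -2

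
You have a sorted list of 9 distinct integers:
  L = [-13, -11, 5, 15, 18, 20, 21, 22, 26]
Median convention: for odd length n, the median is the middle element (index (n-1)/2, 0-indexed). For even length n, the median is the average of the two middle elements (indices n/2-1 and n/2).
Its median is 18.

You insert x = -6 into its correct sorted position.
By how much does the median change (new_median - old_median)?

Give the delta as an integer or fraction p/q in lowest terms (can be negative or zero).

Old median = 18
After inserting x = -6: new sorted = [-13, -11, -6, 5, 15, 18, 20, 21, 22, 26]
New median = 33/2
Delta = 33/2 - 18 = -3/2

Answer: -3/2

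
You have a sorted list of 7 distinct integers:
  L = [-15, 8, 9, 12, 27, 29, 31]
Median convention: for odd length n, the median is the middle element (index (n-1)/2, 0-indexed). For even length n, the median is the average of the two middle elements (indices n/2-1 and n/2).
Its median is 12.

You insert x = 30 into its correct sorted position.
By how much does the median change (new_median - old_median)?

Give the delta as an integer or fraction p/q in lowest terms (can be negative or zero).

Answer: 15/2

Derivation:
Old median = 12
After inserting x = 30: new sorted = [-15, 8, 9, 12, 27, 29, 30, 31]
New median = 39/2
Delta = 39/2 - 12 = 15/2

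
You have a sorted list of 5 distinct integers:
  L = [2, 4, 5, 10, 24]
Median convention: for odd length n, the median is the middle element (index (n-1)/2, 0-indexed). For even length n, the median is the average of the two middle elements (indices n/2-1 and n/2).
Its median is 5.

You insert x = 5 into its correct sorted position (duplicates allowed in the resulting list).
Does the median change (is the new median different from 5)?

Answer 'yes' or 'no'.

Old median = 5
Insert x = 5
New median = 5
Changed? no

Answer: no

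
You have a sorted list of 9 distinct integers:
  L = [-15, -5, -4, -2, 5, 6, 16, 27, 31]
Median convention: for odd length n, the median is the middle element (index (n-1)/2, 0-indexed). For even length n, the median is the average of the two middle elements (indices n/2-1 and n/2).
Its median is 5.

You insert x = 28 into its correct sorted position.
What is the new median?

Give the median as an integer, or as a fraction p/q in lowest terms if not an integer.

Answer: 11/2

Derivation:
Old list (sorted, length 9): [-15, -5, -4, -2, 5, 6, 16, 27, 31]
Old median = 5
Insert x = 28
Old length odd (9). Middle was index 4 = 5.
New length even (10). New median = avg of two middle elements.
x = 28: 8 elements are < x, 1 elements are > x.
New sorted list: [-15, -5, -4, -2, 5, 6, 16, 27, 28, 31]
New median = 11/2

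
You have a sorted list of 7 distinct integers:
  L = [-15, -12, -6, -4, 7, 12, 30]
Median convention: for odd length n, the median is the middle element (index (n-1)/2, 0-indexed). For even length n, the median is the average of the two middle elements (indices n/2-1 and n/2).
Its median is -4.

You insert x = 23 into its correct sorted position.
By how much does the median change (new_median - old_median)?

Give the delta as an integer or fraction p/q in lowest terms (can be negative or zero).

Old median = -4
After inserting x = 23: new sorted = [-15, -12, -6, -4, 7, 12, 23, 30]
New median = 3/2
Delta = 3/2 - -4 = 11/2

Answer: 11/2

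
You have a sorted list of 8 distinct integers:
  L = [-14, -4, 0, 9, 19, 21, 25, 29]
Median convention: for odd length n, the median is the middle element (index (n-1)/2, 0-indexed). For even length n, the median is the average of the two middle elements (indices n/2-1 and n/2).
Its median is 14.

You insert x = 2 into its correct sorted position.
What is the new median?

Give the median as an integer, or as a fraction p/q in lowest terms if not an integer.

Answer: 9

Derivation:
Old list (sorted, length 8): [-14, -4, 0, 9, 19, 21, 25, 29]
Old median = 14
Insert x = 2
Old length even (8). Middle pair: indices 3,4 = 9,19.
New length odd (9). New median = single middle element.
x = 2: 3 elements are < x, 5 elements are > x.
New sorted list: [-14, -4, 0, 2, 9, 19, 21, 25, 29]
New median = 9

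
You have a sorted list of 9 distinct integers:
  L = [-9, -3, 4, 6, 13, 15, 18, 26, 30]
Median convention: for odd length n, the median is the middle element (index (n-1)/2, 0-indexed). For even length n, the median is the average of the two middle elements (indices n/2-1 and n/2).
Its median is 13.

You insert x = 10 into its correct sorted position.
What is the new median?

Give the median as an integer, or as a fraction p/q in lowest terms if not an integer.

Answer: 23/2

Derivation:
Old list (sorted, length 9): [-9, -3, 4, 6, 13, 15, 18, 26, 30]
Old median = 13
Insert x = 10
Old length odd (9). Middle was index 4 = 13.
New length even (10). New median = avg of two middle elements.
x = 10: 4 elements are < x, 5 elements are > x.
New sorted list: [-9, -3, 4, 6, 10, 13, 15, 18, 26, 30]
New median = 23/2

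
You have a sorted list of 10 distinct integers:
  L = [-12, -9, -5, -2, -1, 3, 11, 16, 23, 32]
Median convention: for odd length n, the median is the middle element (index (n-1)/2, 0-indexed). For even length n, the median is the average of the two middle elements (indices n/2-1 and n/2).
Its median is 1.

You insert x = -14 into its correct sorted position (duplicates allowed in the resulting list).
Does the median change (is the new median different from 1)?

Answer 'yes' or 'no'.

Answer: yes

Derivation:
Old median = 1
Insert x = -14
New median = -1
Changed? yes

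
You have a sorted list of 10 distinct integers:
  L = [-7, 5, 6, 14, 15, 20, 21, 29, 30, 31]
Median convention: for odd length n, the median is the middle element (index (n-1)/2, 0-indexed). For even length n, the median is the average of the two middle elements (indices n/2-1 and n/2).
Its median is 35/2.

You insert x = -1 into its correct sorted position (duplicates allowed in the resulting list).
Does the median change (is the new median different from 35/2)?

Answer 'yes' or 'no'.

Answer: yes

Derivation:
Old median = 35/2
Insert x = -1
New median = 15
Changed? yes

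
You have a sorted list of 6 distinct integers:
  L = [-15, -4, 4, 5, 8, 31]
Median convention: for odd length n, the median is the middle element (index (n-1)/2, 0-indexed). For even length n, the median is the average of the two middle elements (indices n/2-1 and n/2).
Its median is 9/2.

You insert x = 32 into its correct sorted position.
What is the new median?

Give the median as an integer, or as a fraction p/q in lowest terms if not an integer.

Old list (sorted, length 6): [-15, -4, 4, 5, 8, 31]
Old median = 9/2
Insert x = 32
Old length even (6). Middle pair: indices 2,3 = 4,5.
New length odd (7). New median = single middle element.
x = 32: 6 elements are < x, 0 elements are > x.
New sorted list: [-15, -4, 4, 5, 8, 31, 32]
New median = 5

Answer: 5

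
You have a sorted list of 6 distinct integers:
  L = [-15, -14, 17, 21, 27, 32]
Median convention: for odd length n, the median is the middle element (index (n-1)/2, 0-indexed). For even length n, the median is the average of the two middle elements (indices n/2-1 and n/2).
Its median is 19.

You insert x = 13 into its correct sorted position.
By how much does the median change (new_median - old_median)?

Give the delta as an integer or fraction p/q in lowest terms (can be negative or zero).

Answer: -2

Derivation:
Old median = 19
After inserting x = 13: new sorted = [-15, -14, 13, 17, 21, 27, 32]
New median = 17
Delta = 17 - 19 = -2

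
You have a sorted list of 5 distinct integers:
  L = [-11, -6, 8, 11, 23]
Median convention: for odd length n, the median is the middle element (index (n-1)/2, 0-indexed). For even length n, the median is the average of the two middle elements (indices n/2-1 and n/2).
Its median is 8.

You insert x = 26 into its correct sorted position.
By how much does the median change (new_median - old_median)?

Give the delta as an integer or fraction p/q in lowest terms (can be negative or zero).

Old median = 8
After inserting x = 26: new sorted = [-11, -6, 8, 11, 23, 26]
New median = 19/2
Delta = 19/2 - 8 = 3/2

Answer: 3/2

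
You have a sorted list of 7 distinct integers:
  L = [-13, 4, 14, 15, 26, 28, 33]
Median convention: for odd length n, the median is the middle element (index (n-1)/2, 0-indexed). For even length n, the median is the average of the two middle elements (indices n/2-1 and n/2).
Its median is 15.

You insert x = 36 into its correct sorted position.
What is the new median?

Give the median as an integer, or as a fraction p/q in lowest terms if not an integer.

Old list (sorted, length 7): [-13, 4, 14, 15, 26, 28, 33]
Old median = 15
Insert x = 36
Old length odd (7). Middle was index 3 = 15.
New length even (8). New median = avg of two middle elements.
x = 36: 7 elements are < x, 0 elements are > x.
New sorted list: [-13, 4, 14, 15, 26, 28, 33, 36]
New median = 41/2

Answer: 41/2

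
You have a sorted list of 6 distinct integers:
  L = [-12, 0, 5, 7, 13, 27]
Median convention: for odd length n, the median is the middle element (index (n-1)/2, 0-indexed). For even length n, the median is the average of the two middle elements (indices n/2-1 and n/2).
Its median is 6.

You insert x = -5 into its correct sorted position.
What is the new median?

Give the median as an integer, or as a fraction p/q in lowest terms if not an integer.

Answer: 5

Derivation:
Old list (sorted, length 6): [-12, 0, 5, 7, 13, 27]
Old median = 6
Insert x = -5
Old length even (6). Middle pair: indices 2,3 = 5,7.
New length odd (7). New median = single middle element.
x = -5: 1 elements are < x, 5 elements are > x.
New sorted list: [-12, -5, 0, 5, 7, 13, 27]
New median = 5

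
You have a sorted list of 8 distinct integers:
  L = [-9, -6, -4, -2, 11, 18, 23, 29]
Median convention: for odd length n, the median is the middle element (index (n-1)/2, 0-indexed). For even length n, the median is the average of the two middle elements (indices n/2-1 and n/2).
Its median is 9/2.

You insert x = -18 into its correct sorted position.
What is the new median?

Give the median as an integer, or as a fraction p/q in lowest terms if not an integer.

Answer: -2

Derivation:
Old list (sorted, length 8): [-9, -6, -4, -2, 11, 18, 23, 29]
Old median = 9/2
Insert x = -18
Old length even (8). Middle pair: indices 3,4 = -2,11.
New length odd (9). New median = single middle element.
x = -18: 0 elements are < x, 8 elements are > x.
New sorted list: [-18, -9, -6, -4, -2, 11, 18, 23, 29]
New median = -2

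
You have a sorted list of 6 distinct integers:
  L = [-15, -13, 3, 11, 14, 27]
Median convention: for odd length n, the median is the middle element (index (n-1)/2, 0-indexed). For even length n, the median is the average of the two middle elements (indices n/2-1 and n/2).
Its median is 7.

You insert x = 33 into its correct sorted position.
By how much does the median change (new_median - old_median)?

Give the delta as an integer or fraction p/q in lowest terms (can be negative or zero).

Old median = 7
After inserting x = 33: new sorted = [-15, -13, 3, 11, 14, 27, 33]
New median = 11
Delta = 11 - 7 = 4

Answer: 4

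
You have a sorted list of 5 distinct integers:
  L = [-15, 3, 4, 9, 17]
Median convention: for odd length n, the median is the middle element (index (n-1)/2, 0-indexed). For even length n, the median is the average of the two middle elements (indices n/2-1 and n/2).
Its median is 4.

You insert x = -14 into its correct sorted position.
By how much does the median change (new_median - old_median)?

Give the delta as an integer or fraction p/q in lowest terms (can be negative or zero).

Answer: -1/2

Derivation:
Old median = 4
After inserting x = -14: new sorted = [-15, -14, 3, 4, 9, 17]
New median = 7/2
Delta = 7/2 - 4 = -1/2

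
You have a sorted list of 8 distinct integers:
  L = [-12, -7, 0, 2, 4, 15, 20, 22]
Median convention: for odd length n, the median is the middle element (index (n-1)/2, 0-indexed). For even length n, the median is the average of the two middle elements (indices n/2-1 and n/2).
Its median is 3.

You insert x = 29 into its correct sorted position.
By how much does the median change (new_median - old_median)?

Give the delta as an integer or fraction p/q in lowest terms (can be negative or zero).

Old median = 3
After inserting x = 29: new sorted = [-12, -7, 0, 2, 4, 15, 20, 22, 29]
New median = 4
Delta = 4 - 3 = 1

Answer: 1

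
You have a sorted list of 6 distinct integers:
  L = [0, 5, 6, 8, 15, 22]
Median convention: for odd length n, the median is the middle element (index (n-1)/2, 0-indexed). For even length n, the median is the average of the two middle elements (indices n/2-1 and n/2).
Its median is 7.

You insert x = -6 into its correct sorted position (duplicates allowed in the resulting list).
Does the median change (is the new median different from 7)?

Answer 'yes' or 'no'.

Answer: yes

Derivation:
Old median = 7
Insert x = -6
New median = 6
Changed? yes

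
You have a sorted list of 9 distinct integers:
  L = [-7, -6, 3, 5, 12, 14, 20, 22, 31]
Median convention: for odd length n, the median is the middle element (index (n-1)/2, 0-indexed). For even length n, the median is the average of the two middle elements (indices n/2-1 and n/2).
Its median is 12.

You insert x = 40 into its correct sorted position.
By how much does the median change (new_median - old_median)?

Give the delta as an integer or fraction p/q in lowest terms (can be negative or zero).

Old median = 12
After inserting x = 40: new sorted = [-7, -6, 3, 5, 12, 14, 20, 22, 31, 40]
New median = 13
Delta = 13 - 12 = 1

Answer: 1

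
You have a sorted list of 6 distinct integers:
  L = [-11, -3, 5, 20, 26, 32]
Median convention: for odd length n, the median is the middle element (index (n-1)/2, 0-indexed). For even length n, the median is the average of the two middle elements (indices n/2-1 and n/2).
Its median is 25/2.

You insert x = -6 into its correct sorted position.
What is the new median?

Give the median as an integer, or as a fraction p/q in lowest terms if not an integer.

Answer: 5

Derivation:
Old list (sorted, length 6): [-11, -3, 5, 20, 26, 32]
Old median = 25/2
Insert x = -6
Old length even (6). Middle pair: indices 2,3 = 5,20.
New length odd (7). New median = single middle element.
x = -6: 1 elements are < x, 5 elements are > x.
New sorted list: [-11, -6, -3, 5, 20, 26, 32]
New median = 5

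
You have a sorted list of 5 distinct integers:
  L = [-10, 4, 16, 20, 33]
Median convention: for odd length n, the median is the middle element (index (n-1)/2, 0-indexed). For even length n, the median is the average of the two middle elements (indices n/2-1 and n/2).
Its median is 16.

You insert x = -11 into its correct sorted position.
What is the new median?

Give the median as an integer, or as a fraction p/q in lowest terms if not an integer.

Old list (sorted, length 5): [-10, 4, 16, 20, 33]
Old median = 16
Insert x = -11
Old length odd (5). Middle was index 2 = 16.
New length even (6). New median = avg of two middle elements.
x = -11: 0 elements are < x, 5 elements are > x.
New sorted list: [-11, -10, 4, 16, 20, 33]
New median = 10

Answer: 10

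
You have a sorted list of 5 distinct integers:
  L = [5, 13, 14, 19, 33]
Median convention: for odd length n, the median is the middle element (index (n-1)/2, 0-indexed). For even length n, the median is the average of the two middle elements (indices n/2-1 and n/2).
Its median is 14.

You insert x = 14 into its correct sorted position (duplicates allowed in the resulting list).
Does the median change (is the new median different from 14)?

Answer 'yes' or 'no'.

Answer: no

Derivation:
Old median = 14
Insert x = 14
New median = 14
Changed? no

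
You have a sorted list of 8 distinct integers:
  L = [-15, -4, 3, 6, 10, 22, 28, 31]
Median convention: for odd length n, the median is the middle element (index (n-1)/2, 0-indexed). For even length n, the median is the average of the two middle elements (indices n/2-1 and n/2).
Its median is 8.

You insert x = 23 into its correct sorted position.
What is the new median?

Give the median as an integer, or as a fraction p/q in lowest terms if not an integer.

Answer: 10

Derivation:
Old list (sorted, length 8): [-15, -4, 3, 6, 10, 22, 28, 31]
Old median = 8
Insert x = 23
Old length even (8). Middle pair: indices 3,4 = 6,10.
New length odd (9). New median = single middle element.
x = 23: 6 elements are < x, 2 elements are > x.
New sorted list: [-15, -4, 3, 6, 10, 22, 23, 28, 31]
New median = 10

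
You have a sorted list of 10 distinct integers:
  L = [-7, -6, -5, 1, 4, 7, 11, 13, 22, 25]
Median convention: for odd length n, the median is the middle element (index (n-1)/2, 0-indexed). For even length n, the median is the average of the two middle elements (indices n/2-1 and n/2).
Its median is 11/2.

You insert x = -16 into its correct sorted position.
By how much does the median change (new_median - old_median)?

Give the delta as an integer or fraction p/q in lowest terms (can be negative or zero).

Answer: -3/2

Derivation:
Old median = 11/2
After inserting x = -16: new sorted = [-16, -7, -6, -5, 1, 4, 7, 11, 13, 22, 25]
New median = 4
Delta = 4 - 11/2 = -3/2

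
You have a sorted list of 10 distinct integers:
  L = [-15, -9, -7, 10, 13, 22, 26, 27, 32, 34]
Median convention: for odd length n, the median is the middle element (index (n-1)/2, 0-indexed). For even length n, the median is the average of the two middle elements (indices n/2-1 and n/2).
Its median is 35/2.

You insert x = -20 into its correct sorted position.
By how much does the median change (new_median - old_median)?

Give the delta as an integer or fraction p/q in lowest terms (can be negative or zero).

Answer: -9/2

Derivation:
Old median = 35/2
After inserting x = -20: new sorted = [-20, -15, -9, -7, 10, 13, 22, 26, 27, 32, 34]
New median = 13
Delta = 13 - 35/2 = -9/2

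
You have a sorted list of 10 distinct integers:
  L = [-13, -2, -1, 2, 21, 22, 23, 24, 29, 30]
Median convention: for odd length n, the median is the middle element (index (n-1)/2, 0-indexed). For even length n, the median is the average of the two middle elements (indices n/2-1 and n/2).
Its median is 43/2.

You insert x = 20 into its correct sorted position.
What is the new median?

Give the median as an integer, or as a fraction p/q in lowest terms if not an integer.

Answer: 21

Derivation:
Old list (sorted, length 10): [-13, -2, -1, 2, 21, 22, 23, 24, 29, 30]
Old median = 43/2
Insert x = 20
Old length even (10). Middle pair: indices 4,5 = 21,22.
New length odd (11). New median = single middle element.
x = 20: 4 elements are < x, 6 elements are > x.
New sorted list: [-13, -2, -1, 2, 20, 21, 22, 23, 24, 29, 30]
New median = 21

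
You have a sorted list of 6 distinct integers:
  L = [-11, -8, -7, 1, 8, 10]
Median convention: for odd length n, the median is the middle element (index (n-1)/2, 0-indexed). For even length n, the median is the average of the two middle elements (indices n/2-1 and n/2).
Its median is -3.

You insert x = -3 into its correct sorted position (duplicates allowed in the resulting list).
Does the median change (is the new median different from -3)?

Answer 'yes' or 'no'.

Old median = -3
Insert x = -3
New median = -3
Changed? no

Answer: no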